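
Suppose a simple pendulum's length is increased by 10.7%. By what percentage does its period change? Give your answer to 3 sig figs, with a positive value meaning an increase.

5.21%

T ∝ √L, so T'/T = √(1.107) = 1.052.
Percentage change in T = (1.052 − 1) × 100% = 5.21%.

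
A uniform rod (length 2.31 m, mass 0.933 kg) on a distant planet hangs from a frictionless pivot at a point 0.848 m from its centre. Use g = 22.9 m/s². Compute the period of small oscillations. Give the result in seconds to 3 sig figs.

1.54 s

For a physical pendulum T = 2π√(I/(mgd)), with d = 0.8480 m from pivot to centre of mass.
I_cm = mL²/12 = 0.933 × 2.31²/12 = 0.4149 kg·m²; I = I_cm + md² = 0.4149 + 0.933 × 0.8480² = 1.086 kg·m².
T = 2π√(1.086/(0.933 × 22.9 × 0.8480)) = 1.54 s.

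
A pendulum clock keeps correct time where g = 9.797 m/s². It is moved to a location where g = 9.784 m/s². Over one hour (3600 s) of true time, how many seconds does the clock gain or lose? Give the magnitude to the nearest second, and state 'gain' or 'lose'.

The clock's period scales as T ∝ 1/√g, so T'/T = √(9.797/9.784) = 1.00066.
In 3600 s of true time the clock registers 3600/1.00066 = 3597.6 s, so it loses 2 s.

lose 2 s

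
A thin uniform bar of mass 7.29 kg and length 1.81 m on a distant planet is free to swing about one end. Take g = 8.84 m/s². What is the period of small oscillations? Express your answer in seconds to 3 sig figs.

2.32 s

For a physical pendulum T = 2π√(I/(mgd)), with d = 0.9050 m from pivot to centre of mass.
I_cm = mL²/12 = 7.29 × 1.81²/12 = 1.990 kg·m²; I = I_cm + md² = 1.990 + 7.29 × 0.9050² = 7.961 kg·m².
T = 2π√(7.961/(7.29 × 8.84 × 0.9050)) = 2.32 s.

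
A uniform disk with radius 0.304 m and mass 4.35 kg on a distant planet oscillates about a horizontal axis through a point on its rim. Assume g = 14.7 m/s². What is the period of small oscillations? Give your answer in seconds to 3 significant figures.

I_cm = ½mr² = 0.2010 kg·m². The pivot is at distance d = 0.304 m from the centre of mass.
By the parallel-axis theorem, I = I_cm + md² = 0.2010 + 0.4020 = 0.6030 kg·m².
T = 2π√(I/(mgd)) = 2π√(0.6030/(4.35 × 14.7 × 0.304)) = 1.11 s.

1.11 s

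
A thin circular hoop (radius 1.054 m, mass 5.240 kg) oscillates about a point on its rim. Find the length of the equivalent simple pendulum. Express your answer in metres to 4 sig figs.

2.108 m

The equivalent simple-pendulum length is L_eq = I/(md), where I is about the pivot and d = 1.0540 m.
I_cm = mR² = 5.8212 kg·m², so I = I_cm + md² = 5.8212 + 5.8212 = 11.642 kg·m².
L_eq = 11.642/(5.240 × 1.0540) = 2.108 m.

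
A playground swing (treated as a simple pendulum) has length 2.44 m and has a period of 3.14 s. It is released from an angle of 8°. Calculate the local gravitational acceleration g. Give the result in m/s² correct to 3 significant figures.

From T = 2π√(L/g), g = 4π²L/T² = 4π² × 2.44/3.140² = 9.77 m/s².

9.77 m/s²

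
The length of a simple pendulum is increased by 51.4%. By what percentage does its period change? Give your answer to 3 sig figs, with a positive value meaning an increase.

23.0%

T ∝ √L, so T'/T = √(1.514) = 1.230.
Percentage change in T = (1.230 − 1) × 100% = 23.0%.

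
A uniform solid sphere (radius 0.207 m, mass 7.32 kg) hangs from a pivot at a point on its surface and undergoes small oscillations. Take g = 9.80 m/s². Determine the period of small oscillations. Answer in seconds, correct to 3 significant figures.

1.08 s

I_cm = (2/5)mr² = 0.1255 kg·m². The pivot is at distance d = 0.207 m from the centre of mass.
By the parallel-axis theorem, I = I_cm + md² = 0.1255 + 0.3137 = 0.4391 kg·m².
T = 2π√(I/(mgd)) = 2π√(0.4391/(7.32 × 9.80 × 0.207)) = 1.08 s.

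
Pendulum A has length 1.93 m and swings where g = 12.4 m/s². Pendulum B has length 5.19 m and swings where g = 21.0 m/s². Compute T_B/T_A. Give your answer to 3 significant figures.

T = 2π√(L/g), so T_B/T_A = √((L_B/g_B)/(L_A/g_A)) = √((5.19/21.0)/(1.93/12.4)) = 1.26.

1.26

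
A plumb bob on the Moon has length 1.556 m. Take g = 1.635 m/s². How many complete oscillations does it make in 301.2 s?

49

T = 2π√(L/g) = 2π√(1.556/1.635) = 6.1295 s.
Number of complete oscillations = ⌊301.2/6.1295⌋ = ⌊49.139⌋ = 49.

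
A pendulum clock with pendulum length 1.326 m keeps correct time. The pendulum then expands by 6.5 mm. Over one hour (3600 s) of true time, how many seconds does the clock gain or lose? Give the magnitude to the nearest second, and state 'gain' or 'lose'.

lose 9 s

T ∝ √L, so T'/T = √(1.33250/1.326) = 1.00245.
In 3600 s of true time the clock registers 3600/1.00245 = 3591.2 s, so it loses 9 s.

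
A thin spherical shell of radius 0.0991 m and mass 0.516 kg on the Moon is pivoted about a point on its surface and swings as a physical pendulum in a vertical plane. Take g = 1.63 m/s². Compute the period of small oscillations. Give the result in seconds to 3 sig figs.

2.00 s

I_cm = (2/3)mr² = 0.003378 kg·m². The pivot is at distance d = 0.0991 m from the centre of mass.
By the parallel-axis theorem, I = I_cm + md² = 0.003378 + 0.005068 = 0.008446 kg·m².
T = 2π√(I/(mgd)) = 2π√(0.008446/(0.516 × 1.63 × 0.0991)) = 2.00 s.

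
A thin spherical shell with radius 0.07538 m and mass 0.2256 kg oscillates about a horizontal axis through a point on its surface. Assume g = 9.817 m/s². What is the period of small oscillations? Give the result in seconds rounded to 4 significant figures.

I_cm = (2/3)mr² = 0.00085459 kg·m². The pivot is at distance d = 0.07538 m from the centre of mass.
By the parallel-axis theorem, I = I_cm + md² = 0.00085459 + 0.0012819 = 0.0021365 kg·m².
T = 2π√(I/(mgd)) = 2π√(0.0021365/(0.2256 × 9.817 × 0.07538)) = 0.7108 s.

0.7108 s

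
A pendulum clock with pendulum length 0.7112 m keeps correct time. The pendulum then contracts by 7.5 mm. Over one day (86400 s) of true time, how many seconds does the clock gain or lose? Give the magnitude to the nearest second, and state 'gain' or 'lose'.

gain 459 s

T ∝ √L, so T'/T = √(0.70370/0.7112) = 0.994713.
In 86400 s of true time the clock registers 86400/0.994713 = 86859.2 s, so it gains 459 s.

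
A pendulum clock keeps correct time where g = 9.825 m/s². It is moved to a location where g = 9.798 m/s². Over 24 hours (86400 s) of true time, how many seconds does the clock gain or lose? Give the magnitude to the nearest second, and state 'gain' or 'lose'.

lose 119 s

The clock's period scales as T ∝ 1/√g, so T'/T = √(9.825/9.798) = 1.00138.
In 86400 s of true time the clock registers 86400/1.00138 = 86281.2 s, so it loses 119 s.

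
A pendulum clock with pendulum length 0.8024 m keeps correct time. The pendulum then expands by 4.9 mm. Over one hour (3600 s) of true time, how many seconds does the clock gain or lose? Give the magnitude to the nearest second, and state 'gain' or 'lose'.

lose 11 s

T ∝ √L, so T'/T = √(0.80730/0.8024) = 1.00305.
In 3600 s of true time the clock registers 3600/1.00305 = 3589.1 s, so it loses 11 s.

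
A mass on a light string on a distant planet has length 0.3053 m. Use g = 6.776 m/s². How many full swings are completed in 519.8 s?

T = 2π√(L/g) = 2π√(0.3053/6.776) = 1.3337 s.
Number of complete oscillations = ⌊519.8/1.3337⌋ = ⌊389.74⌋ = 389.

389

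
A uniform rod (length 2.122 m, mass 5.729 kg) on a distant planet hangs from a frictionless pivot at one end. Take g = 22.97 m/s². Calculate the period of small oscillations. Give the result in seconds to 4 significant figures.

1.559 s

For a physical pendulum T = 2π√(I/(mgd)), with d = 1.0610 m from pivot to centre of mass.
I_cm = mL²/12 = 5.729 × 2.122²/12 = 2.1498 kg·m²; I = I_cm + md² = 2.1498 + 5.729 × 1.0610² = 8.5990 kg·m².
T = 2π√(8.5990/(5.729 × 22.97 × 1.0610)) = 1.559 s.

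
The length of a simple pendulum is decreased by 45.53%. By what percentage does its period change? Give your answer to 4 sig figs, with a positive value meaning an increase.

-26.20%

T ∝ √L, so T'/T = √(0.54470) = 0.73804.
Percentage change in T = (0.73804 − 1) × 100% = -26.20%.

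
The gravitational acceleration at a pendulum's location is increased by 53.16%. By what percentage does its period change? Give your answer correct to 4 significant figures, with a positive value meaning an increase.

-19.20%

T ∝ 1/√g, so T'/T = 1/√(1.5316) = 0.80803.
Percentage change in T = (0.80803 − 1) × 100% = -19.20%.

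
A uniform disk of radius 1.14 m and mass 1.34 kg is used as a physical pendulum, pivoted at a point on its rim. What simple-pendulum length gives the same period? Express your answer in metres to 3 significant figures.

1.71 m

The equivalent simple-pendulum length is L_eq = I/(md), where I is about the pivot and d = 1.140 m.
I_cm = ½mR² = 0.8707 kg·m², so I = I_cm + md² = 0.8707 + 1.741 = 2.612 kg·m².
L_eq = 2.612/(1.34 × 1.140) = 1.71 m.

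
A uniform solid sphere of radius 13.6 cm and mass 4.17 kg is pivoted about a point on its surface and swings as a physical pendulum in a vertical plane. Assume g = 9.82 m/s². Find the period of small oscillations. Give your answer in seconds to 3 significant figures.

0.875 s

I_cm = (2/5)mr² = 0.03085 kg·m². The pivot is at distance d = 0.136 m from the centre of mass.
By the parallel-axis theorem, I = I_cm + md² = 0.03085 + 0.07713 = 0.1080 kg·m².
T = 2π√(I/(mgd)) = 2π√(0.1080/(4.17 × 9.82 × 0.136)) = 0.875 s.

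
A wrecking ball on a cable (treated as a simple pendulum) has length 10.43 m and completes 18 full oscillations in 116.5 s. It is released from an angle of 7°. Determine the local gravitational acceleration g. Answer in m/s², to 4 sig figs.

T = 116.5/18 = 6.4722 s.
From T = 2π√(L/g), g = 4π²L/T² = 4π² × 10.43/6.4722² = 9.830 m/s².

9.830 m/s²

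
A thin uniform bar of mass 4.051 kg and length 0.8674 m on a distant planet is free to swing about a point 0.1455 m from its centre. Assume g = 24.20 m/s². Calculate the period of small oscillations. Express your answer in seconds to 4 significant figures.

For a physical pendulum T = 2π√(I/(mgd)), with d = 0.14550 m from pivot to centre of mass.
I_cm = mL²/12 = 4.051 × 0.8674²/12 = 0.25399 kg·m²; I = I_cm + md² = 0.25399 + 4.051 × 0.14550² = 0.33975 kg·m².
T = 2π√(0.33975/(4.051 × 24.20 × 0.14550)) = 0.9697 s.

0.9697 s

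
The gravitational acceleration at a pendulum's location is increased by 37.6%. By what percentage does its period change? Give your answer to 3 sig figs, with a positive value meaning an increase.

T ∝ 1/√g, so T'/T = 1/√(1.376) = 0.8525.
Percentage change in T = (0.8525 − 1) × 100% = -14.8%.

-14.8%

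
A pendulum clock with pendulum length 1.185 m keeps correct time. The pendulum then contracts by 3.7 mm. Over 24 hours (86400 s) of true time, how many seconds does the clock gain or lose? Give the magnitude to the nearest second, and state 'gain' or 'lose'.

T ∝ √L, so T'/T = √(1.18130/1.185) = 0.998438.
In 86400 s of true time the clock registers 86400/0.998438 = 86535.2 s, so it gains 135 s.

gain 135 s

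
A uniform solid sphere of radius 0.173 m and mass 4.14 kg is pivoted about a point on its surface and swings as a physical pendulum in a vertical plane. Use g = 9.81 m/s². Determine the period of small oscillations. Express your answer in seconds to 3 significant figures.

I_cm = (2/5)mr² = 0.04956 kg·m². The pivot is at distance d = 0.173 m from the centre of mass.
By the parallel-axis theorem, I = I_cm + md² = 0.04956 + 0.1239 = 0.1735 kg·m².
T = 2π√(I/(mgd)) = 2π√(0.1735/(4.14 × 9.81 × 0.173)) = 0.987 s.

0.987 s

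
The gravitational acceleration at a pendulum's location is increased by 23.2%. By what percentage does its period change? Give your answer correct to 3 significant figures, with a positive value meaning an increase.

T ∝ 1/√g, so T'/T = 1/√(1.232) = 0.9009.
Percentage change in T = (0.9009 − 1) × 100% = -9.91%.

-9.91%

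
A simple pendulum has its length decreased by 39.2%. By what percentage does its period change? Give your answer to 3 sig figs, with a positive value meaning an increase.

-22.0%

T ∝ √L, so T'/T = √(0.6080) = 0.7797.
Percentage change in T = (0.7797 − 1) × 100% = -22.0%.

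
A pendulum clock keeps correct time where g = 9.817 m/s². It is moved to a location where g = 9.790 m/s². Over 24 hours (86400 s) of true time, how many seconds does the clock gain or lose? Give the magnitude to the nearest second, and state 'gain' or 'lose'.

lose 119 s

The clock's period scales as T ∝ 1/√g, so T'/T = √(9.817/9.790) = 1.00138.
In 86400 s of true time the clock registers 86400/1.00138 = 86281.1 s, so it loses 119 s.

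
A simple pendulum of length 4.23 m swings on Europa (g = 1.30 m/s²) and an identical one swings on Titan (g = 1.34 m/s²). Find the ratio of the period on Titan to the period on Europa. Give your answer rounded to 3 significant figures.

T ∝ 1/√g, so T₂/T₁ = √(g₁/g₂) = √(1.30/1.34) = 0.985.

0.985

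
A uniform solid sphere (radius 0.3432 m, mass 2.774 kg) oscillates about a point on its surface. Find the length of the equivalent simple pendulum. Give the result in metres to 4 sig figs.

The equivalent simple-pendulum length is L_eq = I/(md), where I is about the pivot and d = 0.34320 m.
I_cm = (2/5)mR² = 0.13070 kg·m², so I = I_cm + md² = 0.13070 + 0.32674 = 0.45743 kg·m².
L_eq = 0.45743/(2.774 × 0.34320) = 0.4805 m.

0.4805 m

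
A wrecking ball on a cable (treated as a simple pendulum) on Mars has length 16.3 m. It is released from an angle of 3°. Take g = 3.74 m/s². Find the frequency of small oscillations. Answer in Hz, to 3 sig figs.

T = 2π√(L/g) = 2π√(16.3/3.74) = 13.12 s, so f = 1/T = 0.0762 Hz.

0.0762 Hz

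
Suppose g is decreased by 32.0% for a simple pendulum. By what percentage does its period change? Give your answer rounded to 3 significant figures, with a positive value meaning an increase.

21.3%

T ∝ 1/√g, so T'/T = 1/√(0.6800) = 1.213.
Percentage change in T = (1.213 − 1) × 100% = 21.3%.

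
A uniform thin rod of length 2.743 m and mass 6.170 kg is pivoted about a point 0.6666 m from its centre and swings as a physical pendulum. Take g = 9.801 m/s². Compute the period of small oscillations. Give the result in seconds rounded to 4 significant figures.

For a physical pendulum T = 2π√(I/(mgd)), with d = 0.66660 m from pivot to centre of mass.
I_cm = mL²/12 = 6.170 × 2.743²/12 = 3.8686 kg·m²; I = I_cm + md² = 3.8686 + 6.170 × 0.66660² = 6.6103 kg·m².
T = 2π√(6.6103/(6.170 × 9.801 × 0.66660)) = 2.544 s.

2.544 s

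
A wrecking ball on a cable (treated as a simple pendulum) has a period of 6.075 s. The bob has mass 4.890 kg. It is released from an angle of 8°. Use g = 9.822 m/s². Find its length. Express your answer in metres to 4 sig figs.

From T = 2π√(L/g), L = gT²/(4π²) = 9.822 × 6.0750²/(4π²) = 9.182 m.

9.182 m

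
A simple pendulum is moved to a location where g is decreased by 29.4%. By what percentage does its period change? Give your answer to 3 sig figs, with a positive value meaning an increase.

T ∝ 1/√g, so T'/T = 1/√(0.7060) = 1.190.
Percentage change in T = (1.190 − 1) × 100% = 19.0%.

19.0%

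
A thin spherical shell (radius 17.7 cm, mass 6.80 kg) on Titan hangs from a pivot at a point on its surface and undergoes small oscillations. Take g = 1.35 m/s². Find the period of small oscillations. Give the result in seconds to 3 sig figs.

I_cm = (2/3)mr² = 0.1420 kg·m². The pivot is at distance d = 0.177 m from the centre of mass.
By the parallel-axis theorem, I = I_cm + md² = 0.1420 + 0.2130 = 0.3551 kg·m².
T = 2π√(I/(mgd)) = 2π√(0.3551/(6.80 × 1.35 × 0.177)) = 2.94 s.

2.94 s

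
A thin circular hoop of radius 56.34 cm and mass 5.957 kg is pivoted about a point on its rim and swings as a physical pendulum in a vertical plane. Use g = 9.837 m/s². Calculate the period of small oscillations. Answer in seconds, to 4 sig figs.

I_cm = mr² = 1.8909 kg·m². The pivot is at distance d = 0.5634 m from the centre of mass.
By the parallel-axis theorem, I = I_cm + md² = 1.8909 + 1.8909 = 3.7817 kg·m².
T = 2π√(I/(mgd)) = 2π√(3.7817/(5.957 × 9.837 × 0.5634)) = 2.127 s.

2.127 s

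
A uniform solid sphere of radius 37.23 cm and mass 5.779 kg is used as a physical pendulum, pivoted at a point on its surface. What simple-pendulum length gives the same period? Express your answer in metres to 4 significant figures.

0.5212 m

The equivalent simple-pendulum length is L_eq = I/(md), where I is about the pivot and d = 0.37230 m.
I_cm = (2/5)mR² = 0.32040 kg·m², so I = I_cm + md² = 0.32040 + 0.80101 = 1.1214 kg·m².
L_eq = 1.1214/(5.779 × 0.37230) = 0.5212 m.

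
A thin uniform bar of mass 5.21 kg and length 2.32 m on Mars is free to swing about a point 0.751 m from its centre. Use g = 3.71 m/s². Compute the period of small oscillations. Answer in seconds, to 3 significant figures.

3.79 s

For a physical pendulum T = 2π√(I/(mgd)), with d = 0.7510 m from pivot to centre of mass.
I_cm = mL²/12 = 5.21 × 2.32²/12 = 2.337 kg·m²; I = I_cm + md² = 2.337 + 5.21 × 0.7510² = 5.275 kg·m².
T = 2π√(5.275/(5.21 × 3.71 × 0.7510)) = 3.79 s.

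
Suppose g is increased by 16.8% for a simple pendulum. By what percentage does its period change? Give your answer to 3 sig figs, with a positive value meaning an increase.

-7.47%

T ∝ 1/√g, so T'/T = 1/√(1.168) = 0.9253.
Percentage change in T = (0.9253 − 1) × 100% = -7.47%.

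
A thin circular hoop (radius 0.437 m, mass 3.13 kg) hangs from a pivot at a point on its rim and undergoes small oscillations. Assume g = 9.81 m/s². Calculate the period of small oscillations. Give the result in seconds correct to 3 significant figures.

1.88 s

I_cm = mr² = 0.5977 kg·m². The pivot is at distance d = 0.437 m from the centre of mass.
By the parallel-axis theorem, I = I_cm + md² = 0.5977 + 0.5977 = 1.195 kg·m².
T = 2π√(I/(mgd)) = 2π√(1.195/(3.13 × 9.81 × 0.437)) = 1.88 s.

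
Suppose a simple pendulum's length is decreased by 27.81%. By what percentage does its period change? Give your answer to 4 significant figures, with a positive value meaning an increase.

-15.04%

T ∝ √L, so T'/T = √(0.72190) = 0.84965.
Percentage change in T = (0.84965 − 1) × 100% = -15.04%.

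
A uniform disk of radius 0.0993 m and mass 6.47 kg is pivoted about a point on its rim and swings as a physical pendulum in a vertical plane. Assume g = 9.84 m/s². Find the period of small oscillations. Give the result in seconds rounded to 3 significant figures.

I_cm = ½mr² = 0.03190 kg·m². The pivot is at distance d = 0.0993 m from the centre of mass.
By the parallel-axis theorem, I = I_cm + md² = 0.03190 + 0.06380 = 0.09570 kg·m².
T = 2π√(I/(mgd)) = 2π√(0.09570/(6.47 × 9.84 × 0.0993)) = 0.773 s.

0.773 s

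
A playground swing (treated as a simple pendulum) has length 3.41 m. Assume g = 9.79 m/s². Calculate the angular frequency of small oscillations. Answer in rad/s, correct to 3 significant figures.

1.69 rad/s

ω = √(g/L) = √(9.79/3.41) = 1.69 rad/s.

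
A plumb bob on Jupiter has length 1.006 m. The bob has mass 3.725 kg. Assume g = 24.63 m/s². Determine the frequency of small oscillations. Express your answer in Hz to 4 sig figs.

T = 2π√(L/g) = 2π√(1.006/24.63) = 1.2698 s, so f = 1/T = 0.7875 Hz.

0.7875 Hz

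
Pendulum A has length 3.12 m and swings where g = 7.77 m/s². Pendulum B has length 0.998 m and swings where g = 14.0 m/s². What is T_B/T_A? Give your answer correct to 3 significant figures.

T = 2π√(L/g), so T_B/T_A = √((L_B/g_B)/(L_A/g_A)) = √((0.998/14.0)/(3.12/7.77)) = 0.421.

0.421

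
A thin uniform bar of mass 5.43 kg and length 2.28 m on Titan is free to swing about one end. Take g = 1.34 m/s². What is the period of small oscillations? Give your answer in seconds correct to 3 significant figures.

6.69 s

For a physical pendulum T = 2π√(I/(mgd)), with d = 1.140 m from pivot to centre of mass.
I_cm = mL²/12 = 5.43 × 2.28²/12 = 2.352 kg·m²; I = I_cm + md² = 2.352 + 5.43 × 1.140² = 9.409 kg·m².
T = 2π√(9.409/(5.43 × 1.34 × 1.140)) = 6.69 s.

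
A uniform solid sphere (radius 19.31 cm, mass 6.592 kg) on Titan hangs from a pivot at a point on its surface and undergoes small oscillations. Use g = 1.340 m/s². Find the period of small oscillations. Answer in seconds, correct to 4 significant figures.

I_cm = (2/5)mr² = 0.098320 kg·m². The pivot is at distance d = 0.1931 m from the centre of mass.
By the parallel-axis theorem, I = I_cm + md² = 0.098320 + 0.24580 = 0.34412 kg·m².
T = 2π√(I/(mgd)) = 2π√(0.34412/(6.592 × 1.340 × 0.1931)) = 2.822 s.

2.822 s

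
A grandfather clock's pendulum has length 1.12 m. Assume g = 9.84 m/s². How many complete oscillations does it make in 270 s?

T = 2π√(L/g) = 2π√(1.12/9.84) = 2.120 s.
Number of complete oscillations = ⌊270/2.120⌋ = ⌊127.4⌋ = 127.

127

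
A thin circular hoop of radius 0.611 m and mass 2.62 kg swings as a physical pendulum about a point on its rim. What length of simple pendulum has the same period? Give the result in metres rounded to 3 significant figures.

1.22 m

The equivalent simple-pendulum length is L_eq = I/(md), where I is about the pivot and d = 0.6110 m.
I_cm = mR² = 0.9781 kg·m², so I = I_cm + md² = 0.9781 + 0.9781 = 1.956 kg·m².
L_eq = 1.956/(2.62 × 0.6110) = 1.22 m.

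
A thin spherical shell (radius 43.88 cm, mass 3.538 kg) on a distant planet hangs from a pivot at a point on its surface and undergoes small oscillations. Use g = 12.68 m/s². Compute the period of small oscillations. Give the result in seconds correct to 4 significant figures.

I_cm = (2/3)mr² = 0.45415 kg·m². The pivot is at distance d = 0.4388 m from the centre of mass.
By the parallel-axis theorem, I = I_cm + md² = 0.45415 + 0.68123 = 1.1354 kg·m².
T = 2π√(I/(mgd)) = 2π√(1.1354/(3.538 × 12.68 × 0.4388)) = 1.509 s.

1.509 s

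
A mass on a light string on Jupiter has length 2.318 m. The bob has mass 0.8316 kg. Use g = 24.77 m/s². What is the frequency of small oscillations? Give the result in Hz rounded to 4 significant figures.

0.5203 Hz

T = 2π√(L/g) = 2π√(2.318/24.77) = 1.9221 s, so f = 1/T = 0.5203 Hz.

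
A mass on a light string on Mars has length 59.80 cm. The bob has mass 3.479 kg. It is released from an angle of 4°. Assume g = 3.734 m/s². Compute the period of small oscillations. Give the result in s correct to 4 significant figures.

2.514 s

T = 2π√(L/g) = 2π√(0.5980/3.734) = 2π × 0.40019 = 2.514 s.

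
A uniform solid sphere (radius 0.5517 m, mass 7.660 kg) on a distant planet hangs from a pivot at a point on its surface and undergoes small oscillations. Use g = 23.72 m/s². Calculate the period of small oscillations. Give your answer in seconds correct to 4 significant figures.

1.134 s

I_cm = (2/5)mr² = 0.93260 kg·m². The pivot is at distance d = 0.5517 m from the centre of mass.
By the parallel-axis theorem, I = I_cm + md² = 0.93260 + 2.3315 = 3.2641 kg·m².
T = 2π√(I/(mgd)) = 2π√(3.2641/(7.660 × 23.72 × 0.5517)) = 1.134 s.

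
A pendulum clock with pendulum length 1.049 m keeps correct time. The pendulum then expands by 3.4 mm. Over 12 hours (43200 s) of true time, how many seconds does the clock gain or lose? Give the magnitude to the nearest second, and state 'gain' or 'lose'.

lose 70 s

T ∝ √L, so T'/T = √(1.05240/1.049) = 1.00162.
In 43200 s of true time the clock registers 43200/1.00162 = 43130.2 s, so it loses 70 s.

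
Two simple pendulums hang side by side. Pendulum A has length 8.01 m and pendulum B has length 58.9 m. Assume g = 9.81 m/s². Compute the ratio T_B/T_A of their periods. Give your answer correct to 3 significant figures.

T ∝ √L, so T_B/T_A = √(L_B/L_A) = √(58.9/8.01) = 2.71.

2.71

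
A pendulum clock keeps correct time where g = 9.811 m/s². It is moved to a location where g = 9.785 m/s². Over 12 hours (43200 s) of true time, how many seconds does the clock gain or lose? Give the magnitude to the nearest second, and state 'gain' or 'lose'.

The clock's period scales as T ∝ 1/√g, so T'/T = √(9.811/9.785) = 1.00133.
In 43200 s of true time the clock registers 43200/1.00133 = 43142.7 s, so it loses 57 s.

lose 57 s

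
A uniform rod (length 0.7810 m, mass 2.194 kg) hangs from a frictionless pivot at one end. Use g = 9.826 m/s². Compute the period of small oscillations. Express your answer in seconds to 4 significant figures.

1.446 s

For a physical pendulum T = 2π√(I/(mgd)), with d = 0.39050 m from pivot to centre of mass.
I_cm = mL²/12 = 2.194 × 0.7810²/12 = 0.11152 kg·m²; I = I_cm + md² = 0.11152 + 2.194 × 0.39050² = 0.44608 kg·m².
T = 2π√(0.44608/(2.194 × 9.826 × 0.39050)) = 1.446 s.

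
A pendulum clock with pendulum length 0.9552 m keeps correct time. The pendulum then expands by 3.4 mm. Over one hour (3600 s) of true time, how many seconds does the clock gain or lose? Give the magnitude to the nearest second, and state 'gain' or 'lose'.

lose 6 s

T ∝ √L, so T'/T = √(0.95860/0.9552) = 1.00178.
In 3600 s of true time the clock registers 3600/1.00178 = 3593.6 s, so it loses 6 s.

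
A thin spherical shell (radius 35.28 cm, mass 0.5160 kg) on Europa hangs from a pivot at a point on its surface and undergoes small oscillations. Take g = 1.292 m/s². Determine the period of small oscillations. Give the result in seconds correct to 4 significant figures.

4.239 s

I_cm = (2/3)mr² = 0.042817 kg·m². The pivot is at distance d = 0.3528 m from the centre of mass.
By the parallel-axis theorem, I = I_cm + md² = 0.042817 + 0.064225 = 0.10704 kg·m².
T = 2π√(I/(mgd)) = 2π√(0.10704/(0.5160 × 1.292 × 0.3528)) = 4.239 s.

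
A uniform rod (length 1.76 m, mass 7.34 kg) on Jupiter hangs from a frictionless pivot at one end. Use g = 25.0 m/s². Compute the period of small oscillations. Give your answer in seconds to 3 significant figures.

For a physical pendulum T = 2π√(I/(mgd)), with d = 0.8800 m from pivot to centre of mass.
I_cm = mL²/12 = 7.34 × 1.76²/12 = 1.895 kg·m²; I = I_cm + md² = 1.895 + 7.34 × 0.8800² = 7.579 kg·m².
T = 2π√(7.579/(7.34 × 25.0 × 0.8800)) = 1.36 s.

1.36 s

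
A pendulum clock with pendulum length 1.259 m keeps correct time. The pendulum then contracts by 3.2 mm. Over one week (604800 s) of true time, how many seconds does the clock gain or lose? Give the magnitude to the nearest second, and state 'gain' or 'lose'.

T ∝ √L, so T'/T = √(1.25580/1.259) = 0.998728.
In 604800 s of true time the clock registers 604800/0.998728 = 605570.1 s, so it gains 770 s.

gain 770 s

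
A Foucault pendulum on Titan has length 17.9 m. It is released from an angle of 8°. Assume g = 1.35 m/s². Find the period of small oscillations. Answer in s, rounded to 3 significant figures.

T = 2π√(L/g) = 2π√(17.9/1.35) = 2π × 3.641 = 22.9 s.

22.9 s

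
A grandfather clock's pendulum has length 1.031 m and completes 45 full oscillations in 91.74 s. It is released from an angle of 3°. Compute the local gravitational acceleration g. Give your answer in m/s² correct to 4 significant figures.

9.793 m/s²

T = 91.74/45 = 2.0387 s.
From T = 2π√(L/g), g = 4π²L/T² = 4π² × 1.031/2.0387² = 9.793 m/s².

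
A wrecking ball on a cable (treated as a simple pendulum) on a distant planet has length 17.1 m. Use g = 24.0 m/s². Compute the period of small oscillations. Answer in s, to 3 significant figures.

T = 2π√(L/g) = 2π√(17.1/24.0) = 2π × 0.8441 = 5.30 s.

5.30 s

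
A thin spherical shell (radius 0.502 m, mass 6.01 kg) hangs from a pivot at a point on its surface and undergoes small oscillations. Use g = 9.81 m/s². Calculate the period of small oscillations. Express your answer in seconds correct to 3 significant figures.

1.83 s

I_cm = (2/3)mr² = 1.010 kg·m². The pivot is at distance d = 0.502 m from the centre of mass.
By the parallel-axis theorem, I = I_cm + md² = 1.010 + 1.515 = 2.524 kg·m².
T = 2π√(I/(mgd)) = 2π√(2.524/(6.01 × 9.81 × 0.502)) = 1.83 s.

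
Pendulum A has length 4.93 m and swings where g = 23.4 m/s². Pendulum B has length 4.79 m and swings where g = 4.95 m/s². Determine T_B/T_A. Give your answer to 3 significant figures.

2.14

T = 2π√(L/g), so T_B/T_A = √((L_B/g_B)/(L_A/g_A)) = √((4.79/4.95)/(4.93/23.4)) = 2.14.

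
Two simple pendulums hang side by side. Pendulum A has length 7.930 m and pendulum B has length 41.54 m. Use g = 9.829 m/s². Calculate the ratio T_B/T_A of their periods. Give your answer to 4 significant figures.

T ∝ √L, so T_B/T_A = √(L_B/L_A) = √(41.54/7.930) = 2.289.

2.289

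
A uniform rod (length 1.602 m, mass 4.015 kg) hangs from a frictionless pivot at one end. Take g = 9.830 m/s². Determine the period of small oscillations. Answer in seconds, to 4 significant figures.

For a physical pendulum T = 2π√(I/(mgd)), with d = 0.80100 m from pivot to centre of mass.
I_cm = mL²/12 = 4.015 × 1.602²/12 = 0.85868 kg·m²; I = I_cm + md² = 0.85868 + 4.015 × 0.80100² = 3.4347 kg·m².
T = 2π√(3.4347/(4.015 × 9.830 × 0.80100)) = 2.071 s.

2.071 s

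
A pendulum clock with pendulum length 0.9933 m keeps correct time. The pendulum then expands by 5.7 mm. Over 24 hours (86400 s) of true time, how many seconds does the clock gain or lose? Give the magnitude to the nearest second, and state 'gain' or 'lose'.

T ∝ √L, so T'/T = √(0.99900/0.9933) = 1.00287.
In 86400 s of true time the clock registers 86400/1.00287 = 86153.2 s, so it loses 247 s.

lose 247 s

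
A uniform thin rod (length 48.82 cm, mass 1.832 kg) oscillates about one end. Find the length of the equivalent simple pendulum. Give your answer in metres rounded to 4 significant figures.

0.3255 m

The equivalent simple-pendulum length is L_eq = I/(md), where I is about the pivot and d = 0.24410 m.
I_cm = (1/12)mL² = 0.036386 kg·m², so I = I_cm + md² = 0.036386 + 0.10916 = 0.14555 kg·m².
L_eq = 0.14555/(1.832 × 0.24410) = 0.3255 m.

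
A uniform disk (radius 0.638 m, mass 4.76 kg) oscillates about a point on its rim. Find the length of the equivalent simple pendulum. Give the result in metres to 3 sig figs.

The equivalent simple-pendulum length is L_eq = I/(md), where I is about the pivot and d = 0.6380 m.
I_cm = ½mR² = 0.9688 kg·m², so I = I_cm + md² = 0.9688 + 1.938 = 2.906 kg·m².
L_eq = 2.906/(4.76 × 0.6380) = 0.957 m.

0.957 m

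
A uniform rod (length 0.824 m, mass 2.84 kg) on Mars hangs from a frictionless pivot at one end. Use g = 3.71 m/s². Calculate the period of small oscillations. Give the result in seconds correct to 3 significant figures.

For a physical pendulum T = 2π√(I/(mgd)), with d = 0.4120 m from pivot to centre of mass.
I_cm = mL²/12 = 2.84 × 0.824²/12 = 0.1607 kg·m²; I = I_cm + md² = 0.1607 + 2.84 × 0.4120² = 0.6428 kg·m².
T = 2π√(0.6428/(2.84 × 3.71 × 0.4120)) = 2.42 s.

2.42 s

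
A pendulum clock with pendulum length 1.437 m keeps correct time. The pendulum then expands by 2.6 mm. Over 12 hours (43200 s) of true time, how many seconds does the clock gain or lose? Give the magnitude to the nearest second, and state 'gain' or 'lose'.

lose 39 s

T ∝ √L, so T'/T = √(1.43960/1.437) = 1.00090.
In 43200 s of true time the clock registers 43200/1.00090 = 43161.0 s, so it loses 39 s.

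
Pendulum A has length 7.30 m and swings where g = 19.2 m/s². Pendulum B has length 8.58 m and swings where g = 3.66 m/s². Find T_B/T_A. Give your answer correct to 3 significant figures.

2.48

T = 2π√(L/g), so T_B/T_A = √((L_B/g_B)/(L_A/g_A)) = √((8.58/3.66)/(7.30/19.2)) = 2.48.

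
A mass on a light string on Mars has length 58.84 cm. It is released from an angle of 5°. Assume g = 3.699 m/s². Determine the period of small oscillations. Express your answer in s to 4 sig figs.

2.506 s

T = 2π√(L/g) = 2π√(0.5884/3.699) = 2π × 0.39884 = 2.506 s.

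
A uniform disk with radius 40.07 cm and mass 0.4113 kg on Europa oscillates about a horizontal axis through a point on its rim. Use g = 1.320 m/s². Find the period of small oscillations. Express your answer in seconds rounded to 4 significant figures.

4.240 s

I_cm = ½mr² = 0.033019 kg·m². The pivot is at distance d = 0.4007 m from the centre of mass.
By the parallel-axis theorem, I = I_cm + md² = 0.033019 + 0.066039 = 0.099058 kg·m².
T = 2π√(I/(mgd)) = 2π√(0.099058/(0.4113 × 1.320 × 0.4007)) = 4.240 s.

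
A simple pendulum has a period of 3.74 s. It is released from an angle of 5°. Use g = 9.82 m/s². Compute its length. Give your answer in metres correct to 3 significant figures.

From T = 2π√(L/g), L = gT²/(4π²) = 9.82 × 3.740²/(4π²) = 3.48 m.

3.48 m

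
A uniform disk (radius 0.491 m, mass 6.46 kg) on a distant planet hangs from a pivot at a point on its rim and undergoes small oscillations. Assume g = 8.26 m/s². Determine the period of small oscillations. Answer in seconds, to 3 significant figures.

1.88 s

I_cm = ½mr² = 0.7787 kg·m². The pivot is at distance d = 0.491 m from the centre of mass.
By the parallel-axis theorem, I = I_cm + md² = 0.7787 + 1.557 = 2.336 kg·m².
T = 2π√(I/(mgd)) = 2π√(2.336/(6.46 × 8.26 × 0.491)) = 1.88 s.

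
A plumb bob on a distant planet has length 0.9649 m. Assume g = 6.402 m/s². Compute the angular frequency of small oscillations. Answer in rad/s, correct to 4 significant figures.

2.576 rad/s

ω = √(g/L) = √(6.402/0.9649) = 2.576 rad/s.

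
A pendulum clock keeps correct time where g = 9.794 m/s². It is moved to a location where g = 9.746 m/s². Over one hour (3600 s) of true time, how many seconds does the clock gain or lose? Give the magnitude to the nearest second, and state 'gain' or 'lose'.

lose 9 s

The clock's period scales as T ∝ 1/√g, so T'/T = √(9.794/9.746) = 1.00246.
In 3600 s of true time the clock registers 3600/1.00246 = 3591.2 s, so it loses 9 s.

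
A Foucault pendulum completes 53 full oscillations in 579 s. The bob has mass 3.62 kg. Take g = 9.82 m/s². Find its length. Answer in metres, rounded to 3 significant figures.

T = 579/53 = 10.92 s.
From T = 2π√(L/g), L = gT²/(4π²) = 9.82 × 10.92²/(4π²) = 29.7 m.

29.7 m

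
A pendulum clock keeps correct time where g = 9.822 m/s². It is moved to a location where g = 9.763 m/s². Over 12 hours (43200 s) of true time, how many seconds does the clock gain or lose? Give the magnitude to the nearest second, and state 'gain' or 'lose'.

lose 130 s

The clock's period scales as T ∝ 1/√g, so T'/T = √(9.822/9.763) = 1.00302.
In 43200 s of true time the clock registers 43200/1.00302 = 43070.1 s, so it loses 130 s.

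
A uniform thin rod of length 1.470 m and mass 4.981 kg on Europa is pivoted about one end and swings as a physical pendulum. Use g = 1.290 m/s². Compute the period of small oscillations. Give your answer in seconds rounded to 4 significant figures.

5.476 s

For a physical pendulum T = 2π√(I/(mgd)), with d = 0.73500 m from pivot to centre of mass.
I_cm = mL²/12 = 4.981 × 1.470²/12 = 0.89695 kg·m²; I = I_cm + md² = 0.89695 + 4.981 × 0.73500² = 3.5878 kg·m².
T = 2π√(3.5878/(4.981 × 1.290 × 0.73500)) = 5.476 s.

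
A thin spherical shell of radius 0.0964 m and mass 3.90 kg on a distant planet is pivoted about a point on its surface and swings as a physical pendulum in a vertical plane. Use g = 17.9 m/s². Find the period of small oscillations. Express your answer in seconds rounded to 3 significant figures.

I_cm = (2/3)mr² = 0.02416 kg·m². The pivot is at distance d = 0.0964 m from the centre of mass.
By the parallel-axis theorem, I = I_cm + md² = 0.02416 + 0.03624 = 0.06040 kg·m².
T = 2π√(I/(mgd)) = 2π√(0.06040/(3.90 × 17.9 × 0.0964)) = 0.595 s.

0.595 s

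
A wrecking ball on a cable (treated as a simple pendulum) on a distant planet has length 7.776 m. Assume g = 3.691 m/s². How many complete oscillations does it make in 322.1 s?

35

T = 2π√(L/g) = 2π√(7.776/3.691) = 9.1198 s.
Number of complete oscillations = ⌊322.1/9.1198⌋ = ⌊35.319⌋ = 35.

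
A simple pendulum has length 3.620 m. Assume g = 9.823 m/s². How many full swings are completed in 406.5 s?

T = 2π√(L/g) = 2π√(3.620/9.823) = 3.8143 s.
Number of complete oscillations = ⌊406.5/3.8143⌋ = ⌊106.57⌋ = 106.

106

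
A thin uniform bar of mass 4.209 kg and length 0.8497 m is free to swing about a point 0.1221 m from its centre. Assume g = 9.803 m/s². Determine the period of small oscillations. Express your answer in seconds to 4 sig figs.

1.574 s

For a physical pendulum T = 2π√(I/(mgd)), with d = 0.12210 m from pivot to centre of mass.
I_cm = mL²/12 = 4.209 × 0.8497²/12 = 0.25324 kg·m²; I = I_cm + md² = 0.25324 + 4.209 × 0.12210² = 0.31599 kg·m².
T = 2π√(0.31599/(4.209 × 9.803 × 0.12210)) = 1.574 s.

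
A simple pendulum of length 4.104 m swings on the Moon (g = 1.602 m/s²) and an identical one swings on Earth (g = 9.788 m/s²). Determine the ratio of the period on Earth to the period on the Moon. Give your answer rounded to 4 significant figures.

T ∝ 1/√g, so T₂/T₁ = √(g₁/g₂) = √(1.602/9.788) = 0.4046.

0.4046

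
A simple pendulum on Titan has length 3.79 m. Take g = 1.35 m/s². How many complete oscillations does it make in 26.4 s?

2

T = 2π√(L/g) = 2π√(3.79/1.35) = 10.53 s.
Number of complete oscillations = ⌊26.4/10.53⌋ = ⌊2.508⌋ = 2.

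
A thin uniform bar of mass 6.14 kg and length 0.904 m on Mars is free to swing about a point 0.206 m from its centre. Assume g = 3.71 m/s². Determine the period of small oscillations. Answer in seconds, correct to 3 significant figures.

For a physical pendulum T = 2π√(I/(mgd)), with d = 0.2060 m from pivot to centre of mass.
I_cm = mL²/12 = 6.14 × 0.904²/12 = 0.4181 kg·m²; I = I_cm + md² = 0.4181 + 6.14 × 0.2060² = 0.6787 kg·m².
T = 2π√(0.6787/(6.14 × 3.71 × 0.2060)) = 2.39 s.

2.39 s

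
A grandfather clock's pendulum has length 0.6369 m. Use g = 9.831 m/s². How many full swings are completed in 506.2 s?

T = 2π√(L/g) = 2π√(0.6369/9.831) = 1.5993 s.
Number of complete oscillations = ⌊506.2/1.5993⌋ = ⌊316.52⌋ = 316.

316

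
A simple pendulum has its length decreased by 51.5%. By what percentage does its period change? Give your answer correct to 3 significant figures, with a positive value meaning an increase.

T ∝ √L, so T'/T = √(0.4850) = 0.6964.
Percentage change in T = (0.6964 − 1) × 100% = -30.4%.

-30.4%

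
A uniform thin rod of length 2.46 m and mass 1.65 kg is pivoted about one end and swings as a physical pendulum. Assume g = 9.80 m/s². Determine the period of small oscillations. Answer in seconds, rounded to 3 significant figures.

For a physical pendulum T = 2π√(I/(mgd)), with d = 1.230 m from pivot to centre of mass.
I_cm = mL²/12 = 1.65 × 2.46²/12 = 0.8321 kg·m²; I = I_cm + md² = 0.8321 + 1.65 × 1.230² = 3.328 kg·m².
T = 2π√(3.328/(1.65 × 9.80 × 1.230)) = 2.57 s.

2.57 s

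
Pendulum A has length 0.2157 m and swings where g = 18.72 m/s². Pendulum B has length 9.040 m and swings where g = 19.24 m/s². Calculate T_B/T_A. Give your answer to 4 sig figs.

T = 2π√(L/g), so T_B/T_A = √((L_B/g_B)/(L_A/g_A)) = √((9.040/19.24)/(0.2157/18.72)) = 6.386.

6.386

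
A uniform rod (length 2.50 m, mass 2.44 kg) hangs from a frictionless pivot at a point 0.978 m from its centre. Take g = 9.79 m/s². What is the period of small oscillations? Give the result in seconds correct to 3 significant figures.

For a physical pendulum T = 2π√(I/(mgd)), with d = 0.9780 m from pivot to centre of mass.
I_cm = mL²/12 = 2.44 × 2.50²/12 = 1.271 kg·m²; I = I_cm + md² = 1.271 + 2.44 × 0.9780² = 3.605 kg·m².
T = 2π√(3.605/(2.44 × 9.79 × 0.9780)) = 2.47 s.

2.47 s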